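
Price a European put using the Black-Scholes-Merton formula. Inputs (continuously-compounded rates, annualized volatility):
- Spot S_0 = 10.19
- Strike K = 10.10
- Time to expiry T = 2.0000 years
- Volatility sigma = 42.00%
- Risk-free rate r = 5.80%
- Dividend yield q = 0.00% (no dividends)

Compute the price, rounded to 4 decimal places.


d1 = (ln(S/K) + (r - q + 0.5*sigma^2) * T) / (sigma * sqrt(T)) = 0.50721682
d2 = d1 - sigma * sqrt(T) = -0.08675287
exp(-rT) = 0.89047522; exp(-qT) = 1.00000000
P = K * exp(-rT) * N(-d2) - S_0 * exp(-qT) * N(-d1)
N(-d1) = 0.30600135; N(-d2) = 0.53456603
P = 10.1000 * 0.89047522 * 0.53456603 - 10.1900 * 1.00000000 * 0.30600135 = 1.6896

Answer: Price = 1.6896


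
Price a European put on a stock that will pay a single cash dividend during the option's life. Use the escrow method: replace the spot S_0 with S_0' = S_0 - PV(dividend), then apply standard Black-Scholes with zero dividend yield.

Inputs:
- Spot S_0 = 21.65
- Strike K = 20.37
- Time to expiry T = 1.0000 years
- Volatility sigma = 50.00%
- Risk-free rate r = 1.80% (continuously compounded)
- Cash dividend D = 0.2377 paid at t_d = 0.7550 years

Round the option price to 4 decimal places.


PV(D) = D * exp(-r * t_d) = 0.2377 * 0.98650193 = 0.23449151
S_0' = S_0 - PV(D) = 21.6500 - 0.23449151 = 21.41550849
d1 = (ln(S_0'/K) + (r + sigma^2/2)*T) / (sigma*sqrt(T)) = 0.38610425
d2 = d1 - sigma*sqrt(T) = -0.11389575
exp(-rT) = 0.98216103
N(-d1) = 0.34970973; N(-d2) = 0.54533978
P = K * exp(-rT) * N(-d2) - S_0' * N(-d1) = 20.3700 * 0.98216103 * 0.54533978 - 21.41550849 * 0.34970973 = 3.4212

Answer: Price = 3.4212


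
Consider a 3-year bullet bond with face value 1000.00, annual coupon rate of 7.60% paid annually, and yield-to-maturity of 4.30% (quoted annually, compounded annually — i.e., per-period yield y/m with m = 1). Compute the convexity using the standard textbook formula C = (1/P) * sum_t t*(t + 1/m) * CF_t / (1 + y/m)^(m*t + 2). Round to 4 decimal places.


Coupon per period c = face * coupon_rate / m = 76.000000
Periods per year m = 1; per-period yield y/m = 0.043000
Number of cashflows N = 3
Cashflows (t years, CF_t, discount factor 1/(1+y/m)^(m*t), PV):
  t = 1.0000: CF_t = 76.000000, DF = 0.958773, PV = 72.866731
  t = 2.0000: CF_t = 76.000000, DF = 0.919245, PV = 69.862637
  t = 3.0000: CF_t = 1076.000000, DF = 0.881347, PV = 948.329687
Price P = sum_t PV_t = 1091.059055
Convexity numerator sum_t t*(t + 1/m) * CF_t / (1+y/m)^(m*t + 2):
  t = 1.0000: term = 133.964788
  t = 2.0000: term = 385.325374
  t = 3.0000: term = 10460.970448
Convexity = (1/P) * sum = 10980.260611 / 1091.059055 = 10.063855

Answer: Convexity = 10.0639


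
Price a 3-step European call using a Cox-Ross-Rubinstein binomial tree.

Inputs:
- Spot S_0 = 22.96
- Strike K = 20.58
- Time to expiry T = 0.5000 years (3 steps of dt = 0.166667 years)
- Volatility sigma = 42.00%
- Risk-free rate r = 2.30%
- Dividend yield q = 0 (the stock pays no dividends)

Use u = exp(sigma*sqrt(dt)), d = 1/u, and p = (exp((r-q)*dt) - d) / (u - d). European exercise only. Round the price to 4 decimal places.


dt = T/N = 0.166667
u = exp(sigma*sqrt(dt)) = 1.187042; d = 1/u = 0.842430
p = (exp((r-q)*dt) - d) / (u - d) = 0.468384
Discount per step: exp(-r*dt) = 0.996174
Stock lattice S(k, i) with i counting down-moves:
  k=0: S(0,0) = 22.9600
  k=1: S(1,0) = 27.2545; S(1,1) = 19.3422
  k=2: S(2,0) = 32.3522; S(2,1) = 22.9600; S(2,2) = 16.2945
  k=3: S(3,0) = 38.4034; S(3,1) = 27.2545; S(3,2) = 19.3422; S(3,3) = 13.7269
Terminal payoffs V(N, i) = max(S_T - K, 0):
  V(3,0) = 17.823416; V(3,1) = 6.674478; V(3,2) = 0.000000; V(3,3) = 0.000000
Backward induction: V(k, i) = exp(-r*dt) * [p * V(k+1, i) + (1-p) * V(k+1, i+1)].
  V(2,0) = exp(-r*dt) * [p*17.823416 + (1-p)*6.674478] = 11.850943
  V(2,1) = exp(-r*dt) * [p*6.674478 + (1-p)*0.000000] = 3.114256
  V(2,2) = exp(-r*dt) * [p*0.000000 + (1-p)*0.000000] = 0.000000
  V(1,0) = exp(-r*dt) * [p*11.850943 + (1-p)*3.114256] = 7.178805
  V(1,1) = exp(-r*dt) * [p*3.114256 + (1-p)*0.000000] = 1.453085
  V(0,0) = exp(-r*dt) * [p*7.178805 + (1-p)*1.453085] = 4.119099

Answer: Price = V(0,0) = 4.1191


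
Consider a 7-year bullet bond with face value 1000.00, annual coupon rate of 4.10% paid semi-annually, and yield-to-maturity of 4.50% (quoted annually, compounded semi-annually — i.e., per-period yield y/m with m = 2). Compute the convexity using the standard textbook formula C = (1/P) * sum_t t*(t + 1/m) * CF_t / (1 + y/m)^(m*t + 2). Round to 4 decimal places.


Coupon per period c = face * coupon_rate / m = 20.500000
Periods per year m = 2; per-period yield y/m = 0.022500
Number of cashflows N = 14
Cashflows (t years, CF_t, discount factor 1/(1+y/m)^(m*t), PV):
  t = 0.5000: CF_t = 20.500000, DF = 0.977995, PV = 20.048900
  t = 1.0000: CF_t = 20.500000, DF = 0.956474, PV = 19.607726
  t = 1.5000: CF_t = 20.500000, DF = 0.935427, PV = 19.176260
  t = 2.0000: CF_t = 20.500000, DF = 0.914843, PV = 18.754289
  t = 2.5000: CF_t = 20.500000, DF = 0.894712, PV = 18.341603
  t = 3.0000: CF_t = 20.500000, DF = 0.875024, PV = 17.937998
  t = 3.5000: CF_t = 20.500000, DF = 0.855769, PV = 17.543274
  t = 4.0000: CF_t = 20.500000, DF = 0.836938, PV = 17.157236
  t = 4.5000: CF_t = 20.500000, DF = 0.818522, PV = 16.779693
  t = 5.0000: CF_t = 20.500000, DF = 0.800510, PV = 16.410458
  t = 5.5000: CF_t = 20.500000, DF = 0.782895, PV = 16.049347
  t = 6.0000: CF_t = 20.500000, DF = 0.765667, PV = 15.696183
  t = 6.5000: CF_t = 20.500000, DF = 0.748819, PV = 15.350790
  t = 7.0000: CF_t = 1020.500000, DF = 0.732341, PV = 747.354365
Price P = sum_t PV_t = 976.208122
Convexity numerator sum_t t*(t + 1/m) * CF_t / (1+y/m)^(m*t + 2):
  t = 0.5000: term = 9.588130
  t = 1.0000: term = 28.131433
  t = 1.5000: term = 55.024808
  t = 2.0000: term = 89.689988
  t = 2.5000: term = 131.574554
  t = 3.0000: term = 180.150979
  t = 3.5000: term = 234.915702
  t = 4.0000: term = 295.388239
  t = 4.5000: term = 361.110316
  t = 5.0000: term = 431.645040
  t = 5.5000: term = 506.576086
  t = 6.0000: term = 585.506923
  t = 6.5000: term = 668.060059
  t = 7.0000: term = 37528.330581
Convexity = (1/P) * sum = 41105.692838 / 976.208122 = 42.107510

Answer: Convexity = 42.1075


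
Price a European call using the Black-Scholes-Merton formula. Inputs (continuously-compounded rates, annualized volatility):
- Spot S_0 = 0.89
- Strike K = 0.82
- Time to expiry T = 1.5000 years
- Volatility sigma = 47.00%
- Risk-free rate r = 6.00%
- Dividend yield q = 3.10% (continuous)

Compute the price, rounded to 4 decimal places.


d1 = (ln(S/K) + (r - q + 0.5*sigma^2) * T) / (sigma * sqrt(T)) = 0.50569303
d2 = d1 - sigma * sqrt(T) = -0.06993706
exp(-rT) = 0.91393119; exp(-qT) = 0.95456456
C = S_0 * exp(-qT) * N(d1) - K * exp(-rT) * N(d2)
N(d1) = 0.69346392; N(d2) = 0.47212188
C = 0.8900 * 0.95456456 * 0.69346392 - 0.8200 * 0.91393119 * 0.47212188 = 0.2353

Answer: Price = 0.2353


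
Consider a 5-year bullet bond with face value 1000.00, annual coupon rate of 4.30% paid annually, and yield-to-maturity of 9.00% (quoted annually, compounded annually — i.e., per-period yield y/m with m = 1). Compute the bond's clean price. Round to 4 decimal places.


Coupon per period c = face * coupon_rate / m = 43.000000
Periods per year m = 1; per-period yield y/m = 0.090000
Number of cashflows N = 5
Cashflows (t years, CF_t, discount factor 1/(1+y/m)^(m*t), PV):
  t = 1.0000: CF_t = 43.000000, DF = 0.917431, PV = 39.449541
  t = 2.0000: CF_t = 43.000000, DF = 0.841680, PV = 36.192240
  t = 3.0000: CF_t = 43.000000, DF = 0.772183, PV = 33.203890
  t = 4.0000: CF_t = 43.000000, DF = 0.708425, PV = 30.462284
  t = 5.0000: CF_t = 1043.000000, DF = 0.649931, PV = 677.878436
Price P = sum_t PV_t = 817.186391

Answer: Price = 817.1864


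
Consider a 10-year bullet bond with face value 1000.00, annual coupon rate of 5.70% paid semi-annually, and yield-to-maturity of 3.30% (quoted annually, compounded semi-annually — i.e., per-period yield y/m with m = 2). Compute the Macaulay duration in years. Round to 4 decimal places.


Answer: Macaulay duration = 7.9874 years

Derivation:
Coupon per period c = face * coupon_rate / m = 28.500000
Periods per year m = 2; per-period yield y/m = 0.016500
Number of cashflows N = 20
Cashflows (t years, CF_t, discount factor 1/(1+y/m)^(m*t), PV):
  t = 0.5000: CF_t = 28.500000, DF = 0.983768, PV = 28.037383
  t = 1.0000: CF_t = 28.500000, DF = 0.967799, PV = 27.582276
  t = 1.5000: CF_t = 28.500000, DF = 0.952090, PV = 27.134555
  t = 2.0000: CF_t = 28.500000, DF = 0.936635, PV = 26.694103
  t = 2.5000: CF_t = 28.500000, DF = 0.921432, PV = 26.260800
  t = 3.0000: CF_t = 28.500000, DF = 0.906475, PV = 25.834530
  t = 3.5000: CF_t = 28.500000, DF = 0.891761, PV = 25.415179
  t = 4.0000: CF_t = 28.500000, DF = 0.877285, PV = 25.002636
  t = 4.5000: CF_t = 28.500000, DF = 0.863045, PV = 24.596789
  t = 5.0000: CF_t = 28.500000, DF = 0.849036, PV = 24.197530
  t = 5.5000: CF_t = 28.500000, DF = 0.835254, PV = 23.804751
  t = 6.0000: CF_t = 28.500000, DF = 0.821696, PV = 23.418348
  t = 6.5000: CF_t = 28.500000, DF = 0.808359, PV = 23.038218
  t = 7.0000: CF_t = 28.500000, DF = 0.795237, PV = 22.664258
  t = 7.5000: CF_t = 28.500000, DF = 0.782329, PV = 22.296368
  t = 8.0000: CF_t = 28.500000, DF = 0.769630, PV = 21.934449
  t = 8.5000: CF_t = 28.500000, DF = 0.757137, PV = 21.578405
  t = 9.0000: CF_t = 28.500000, DF = 0.744847, PV = 21.228141
  t = 9.5000: CF_t = 28.500000, DF = 0.732757, PV = 20.883562
  t = 10.0000: CF_t = 1028.500000, DF = 0.720862, PV = 741.406922
Price P = sum_t PV_t = 1203.009203
Macaulay numerator sum_t t * PV_t:
  t * PV_t at t = 0.5000: 14.018692
  t * PV_t at t = 1.0000: 27.582276
  t * PV_t at t = 1.5000: 40.701833
  t * PV_t at t = 2.0000: 53.388206
  t * PV_t at t = 2.5000: 65.651999
  t * PV_t at t = 3.0000: 77.503590
  t * PV_t at t = 3.5000: 88.953128
  t * PV_t at t = 4.0000: 100.010544
  t * PV_t at t = 4.5000: 110.685550
  t * PV_t at t = 5.0000: 120.987648
  t * PV_t at t = 5.5000: 130.926132
  t * PV_t at t = 6.0000: 140.510091
  t * PV_t at t = 6.5000: 149.748416
  t * PV_t at t = 7.0000: 158.649803
  t * PV_t at t = 7.5000: 167.222757
  t * PV_t at t = 8.0000: 175.475593
  t * PV_t at t = 8.5000: 183.416446
  t * PV_t at t = 9.0000: 191.053270
  t * PV_t at t = 9.5000: 198.393842
  t * PV_t at t = 10.0000: 7414.069222
Macaulay duration D = (sum_t t * PV_t) / P = 9608.949038 / 1203.009203 = 7.987428


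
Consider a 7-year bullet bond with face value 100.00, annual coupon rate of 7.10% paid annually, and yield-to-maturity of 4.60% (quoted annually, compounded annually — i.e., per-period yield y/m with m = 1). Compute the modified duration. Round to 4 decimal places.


Coupon per period c = face * coupon_rate / m = 7.100000
Periods per year m = 1; per-period yield y/m = 0.046000
Number of cashflows N = 7
Cashflows (t years, CF_t, discount factor 1/(1+y/m)^(m*t), PV):
  t = 1.0000: CF_t = 7.100000, DF = 0.956023, PV = 6.787763
  t = 2.0000: CF_t = 7.100000, DF = 0.913980, PV = 6.489257
  t = 3.0000: CF_t = 7.100000, DF = 0.873786, PV = 6.203879
  t = 4.0000: CF_t = 7.100000, DF = 0.835359, PV = 5.931050
  t = 5.0000: CF_t = 7.100000, DF = 0.798623, PV = 5.670220
  t = 6.0000: CF_t = 7.100000, DF = 0.763501, PV = 5.420861
  t = 7.0000: CF_t = 107.100000, DF = 0.729925, PV = 78.174962
Price P = sum_t PV_t = 114.677992
First compute Macaulay numerator sum_t t * PV_t:
  t * PV_t at t = 1.0000: 6.787763
  t * PV_t at t = 2.0000: 12.978514
  t * PV_t at t = 3.0000: 18.611636
  t * PV_t at t = 4.0000: 23.724201
  t * PV_t at t = 5.0000: 28.351101
  t * PV_t at t = 6.0000: 32.525164
  t * PV_t at t = 7.0000: 547.224734
Macaulay duration D = 670.203114 / 114.677992 = 5.844217
Modified duration = D / (1 + y/m) = 5.844217 / (1 + 0.046000) = 5.587206

Answer: Modified duration = 5.5872


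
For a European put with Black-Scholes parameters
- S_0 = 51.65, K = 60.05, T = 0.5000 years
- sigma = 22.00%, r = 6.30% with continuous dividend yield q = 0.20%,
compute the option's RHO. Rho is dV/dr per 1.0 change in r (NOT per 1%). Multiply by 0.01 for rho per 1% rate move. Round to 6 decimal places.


Answer: Rho = -23.346204

Derivation:
d1 = -0.6948118204; d2 = -0.8503753122
phi(d1) = 0.3133857980; exp(-qT) = 0.9990004998; exp(-rT) = 0.9689909565
N(-d2) = 0.8024417714
Rho = -K*T*exp(-rT)*N(-d2) = -60.0500 * 0.5000 * 0.9689909565 * 0.8024417714 = -23.346204


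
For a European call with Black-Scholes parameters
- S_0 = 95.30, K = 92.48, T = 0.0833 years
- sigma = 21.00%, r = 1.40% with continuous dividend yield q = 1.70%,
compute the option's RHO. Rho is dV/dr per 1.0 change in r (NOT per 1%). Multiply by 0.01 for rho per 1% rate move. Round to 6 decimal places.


Answer: Rho = 5.214311

Derivation:
d1 = 0.5217695421; d2 = 0.4611598894
phi(d1) = 0.3481714456; exp(-qT) = 0.9985849022; exp(-rT) = 0.9988344797
N(d2) = 0.6776580517
Rho = K*T*exp(-rT)*N(d2) = 92.4800 * 0.0833 * 0.9988344797 * 0.6776580517 = 5.214311


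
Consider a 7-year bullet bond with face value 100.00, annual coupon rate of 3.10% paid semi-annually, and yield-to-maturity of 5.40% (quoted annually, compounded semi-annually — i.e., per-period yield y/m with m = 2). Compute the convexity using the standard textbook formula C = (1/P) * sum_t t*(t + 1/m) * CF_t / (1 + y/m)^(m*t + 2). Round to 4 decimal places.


Answer: Convexity = 43.0929

Derivation:
Coupon per period c = face * coupon_rate / m = 1.550000
Periods per year m = 2; per-period yield y/m = 0.027000
Number of cashflows N = 14
Cashflows (t years, CF_t, discount factor 1/(1+y/m)^(m*t), PV):
  t = 0.5000: CF_t = 1.550000, DF = 0.973710, PV = 1.509250
  t = 1.0000: CF_t = 1.550000, DF = 0.948111, PV = 1.469572
  t = 1.5000: CF_t = 1.550000, DF = 0.923185, PV = 1.430937
  t = 2.0000: CF_t = 1.550000, DF = 0.898914, PV = 1.393317
  t = 2.5000: CF_t = 1.550000, DF = 0.875282, PV = 1.356686
  t = 3.0000: CF_t = 1.550000, DF = 0.852270, PV = 1.321019
  t = 3.5000: CF_t = 1.550000, DF = 0.829864, PV = 1.286289
  t = 4.0000: CF_t = 1.550000, DF = 0.808047, PV = 1.252472
  t = 4.5000: CF_t = 1.550000, DF = 0.786803, PV = 1.219545
  t = 5.0000: CF_t = 1.550000, DF = 0.766118, PV = 1.187483
  t = 5.5000: CF_t = 1.550000, DF = 0.745976, PV = 1.156264
  t = 6.0000: CF_t = 1.550000, DF = 0.726365, PV = 1.125865
  t = 6.5000: CF_t = 1.550000, DF = 0.707268, PV = 1.096266
  t = 7.0000: CF_t = 101.550000, DF = 0.688674, PV = 69.934861
Price P = sum_t PV_t = 86.739825
Convexity numerator sum_t t*(t + 1/m) * CF_t / (1+y/m)^(m*t + 2):
  t = 0.5000: term = 0.715468
  t = 1.0000: term = 2.089975
  t = 1.5000: term = 4.070059
  t = 2.0000: term = 6.605095
  t = 2.5000: term = 9.647168
  t = 3.0000: term = 13.150960
  t = 3.5000: term = 17.073625
  t = 4.0000: term = 21.374687
  t = 4.5000: term = 26.015929
  t = 5.0000: term = 30.961292
  t = 5.5000: term = 36.176777
  t = 6.0000: term = 41.630353
  t = 6.5000: term = 47.291865
  t = 7.0000: term = 3481.065007
Convexity = (1/P) * sum = 3737.868260 / 86.739825 = 43.092873


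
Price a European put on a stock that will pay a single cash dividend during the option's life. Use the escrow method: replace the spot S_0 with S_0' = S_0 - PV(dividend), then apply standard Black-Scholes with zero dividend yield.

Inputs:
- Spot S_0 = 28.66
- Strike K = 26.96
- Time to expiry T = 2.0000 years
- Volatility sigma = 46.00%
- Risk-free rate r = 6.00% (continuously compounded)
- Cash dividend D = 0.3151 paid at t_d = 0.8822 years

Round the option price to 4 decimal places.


PV(D) = D * exp(-r * t_d) = 0.3151 * 0.94844450 = 0.29885486
S_0' = S_0 - PV(D) = 28.6600 - 0.29885486 = 28.36114514
d1 = (ln(S_0'/K) + (r + sigma^2/2)*T) / (sigma*sqrt(T)) = 0.58761464
d2 = d1 - sigma*sqrt(T) = -0.06292360
exp(-rT) = 0.88692044
N(-d1) = 0.27839549; N(-d2) = 0.52508633
P = K * exp(-rT) * N(-d2) - S_0' * N(-d1) = 26.9600 * 0.88692044 * 0.52508633 - 28.36114514 * 0.27839549 = 4.6599

Answer: Price = 4.6599


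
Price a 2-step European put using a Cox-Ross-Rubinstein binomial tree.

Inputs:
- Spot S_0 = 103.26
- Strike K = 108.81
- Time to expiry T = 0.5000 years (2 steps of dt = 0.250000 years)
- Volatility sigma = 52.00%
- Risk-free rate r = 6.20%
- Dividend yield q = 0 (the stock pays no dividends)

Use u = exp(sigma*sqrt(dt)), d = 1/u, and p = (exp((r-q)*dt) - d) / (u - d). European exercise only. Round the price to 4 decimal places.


dt = T/N = 0.250000
u = exp(sigma*sqrt(dt)) = 1.296930; d = 1/u = 0.771052
p = (exp((r-q)*dt) - d) / (u - d) = 0.465068
Discount per step: exp(-r*dt) = 0.984620
Stock lattice S(k, i) with i counting down-moves:
  k=0: S(0,0) = 103.2600
  k=1: S(1,0) = 133.9210; S(1,1) = 79.6188
  k=2: S(2,0) = 173.6862; S(2,1) = 103.2600; S(2,2) = 61.3902
Terminal payoffs V(N, i) = max(K - S_T, 0):
  V(2,0) = 0.000000; V(2,1) = 5.550000; V(2,2) = 47.419808
Backward induction: V(k, i) = exp(-r*dt) * [p * V(k+1, i) + (1-p) * V(k+1, i+1)].
  V(1,0) = exp(-r*dt) * [p*0.000000 + (1-p)*5.550000] = 2.923211
  V(1,1) = exp(-r*dt) * [p*5.550000 + (1-p)*47.419808] = 27.517662
  V(0,0) = exp(-r*dt) * [p*2.923211 + (1-p)*27.517662] = 15.832263

Answer: Price = V(0,0) = 15.8323


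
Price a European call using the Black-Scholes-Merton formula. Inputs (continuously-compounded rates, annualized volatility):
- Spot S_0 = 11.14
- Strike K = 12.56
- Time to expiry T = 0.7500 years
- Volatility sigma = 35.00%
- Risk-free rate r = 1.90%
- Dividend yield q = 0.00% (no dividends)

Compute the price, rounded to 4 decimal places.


Answer: Price = 0.8802

Derivation:
d1 = (ln(S/K) + (r - q + 0.5*sigma^2) * T) / (sigma * sqrt(T)) = -0.19724735
d2 = d1 - sigma * sqrt(T) = -0.50035624
exp(-rT) = 0.98585105; exp(-qT) = 1.00000000
C = S_0 * exp(-qT) * N(d1) - K * exp(-rT) * N(d2)
N(d1) = 0.42181699; N(d2) = 0.30841213
C = 11.1400 * 1.00000000 * 0.42181699 - 12.5600 * 0.98585105 * 0.30841213 = 0.8802


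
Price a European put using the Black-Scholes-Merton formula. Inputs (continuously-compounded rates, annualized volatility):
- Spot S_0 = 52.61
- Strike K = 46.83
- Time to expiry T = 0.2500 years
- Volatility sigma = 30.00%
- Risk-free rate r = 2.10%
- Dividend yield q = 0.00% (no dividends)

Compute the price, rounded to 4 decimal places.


Answer: Price = 0.8742

Derivation:
d1 = (ln(S/K) + (r - q + 0.5*sigma^2) * T) / (sigma * sqrt(T)) = 0.88588128
d2 = d1 - sigma * sqrt(T) = 0.73588128
exp(-rT) = 0.99476376; exp(-qT) = 1.00000000
P = K * exp(-rT) * N(-d2) - S_0 * exp(-qT) * N(-d1)
N(-d1) = 0.18784075; N(-d2) = 0.23090147
P = 46.8300 * 0.99476376 * 0.23090147 - 52.6100 * 1.00000000 * 0.18784075 = 0.8742


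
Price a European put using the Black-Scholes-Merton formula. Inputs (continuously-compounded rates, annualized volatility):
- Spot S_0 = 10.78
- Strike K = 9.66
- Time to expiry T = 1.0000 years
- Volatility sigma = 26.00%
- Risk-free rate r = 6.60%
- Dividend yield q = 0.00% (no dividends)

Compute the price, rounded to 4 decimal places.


d1 = (ln(S/K) + (r - q + 0.5*sigma^2) * T) / (sigma * sqrt(T)) = 0.80576507
d2 = d1 - sigma * sqrt(T) = 0.54576507
exp(-rT) = 0.93613086; exp(-qT) = 1.00000000
P = K * exp(-rT) * N(-d2) - S_0 * exp(-qT) * N(-d1)
N(-d1) = 0.21018916; N(-d2) = 0.29261372
P = 9.6600 * 0.93613086 * 0.29261372 - 10.7800 * 1.00000000 * 0.21018916 = 0.3803

Answer: Price = 0.3803


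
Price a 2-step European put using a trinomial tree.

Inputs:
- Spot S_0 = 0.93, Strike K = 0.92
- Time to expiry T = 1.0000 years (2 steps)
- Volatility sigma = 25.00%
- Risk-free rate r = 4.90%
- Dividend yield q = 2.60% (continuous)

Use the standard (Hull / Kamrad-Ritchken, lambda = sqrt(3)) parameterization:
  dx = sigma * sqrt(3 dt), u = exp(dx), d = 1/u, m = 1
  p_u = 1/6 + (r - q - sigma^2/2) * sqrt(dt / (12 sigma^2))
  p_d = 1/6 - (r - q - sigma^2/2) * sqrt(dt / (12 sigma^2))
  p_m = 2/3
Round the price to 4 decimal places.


Answer: Price = V(0,0) = 0.0637

Derivation:
dt = T/N = 0.500000; dx = sigma*sqrt(3*dt) = 0.306186
u = exp(dx) = 1.358235; d = 1/u = 0.736250
p_u = 0.159931, p_m = 0.666667, p_d = 0.173403
Discount per step: exp(-r*dt) = 0.975798
Stock lattice S(k, j) with j the centered position index:
  k=0: S(0,+0) = 0.9300
  k=1: S(1,-1) = 0.6847; S(1,+0) = 0.9300; S(1,+1) = 1.2632
  k=2: S(2,-2) = 0.5041; S(2,-1) = 0.6847; S(2,+0) = 0.9300; S(2,+1) = 1.2632; S(2,+2) = 1.7157
Terminal payoffs V(N, j) = max(K - S_T, 0):
  V(2,-2) = 0.415881; V(2,-1) = 0.235288; V(2,+0) = 0.000000; V(2,+1) = 0.000000; V(2,+2) = 0.000000
Backward induction: V(k, j) = exp(-r*dt) * [p_u * V(k+1, j+1) + p_m * V(k+1, j) + p_d * V(k+1, j-1)]
  V(1,-1) = exp(-r*dt) * [p_u*0.000000 + p_m*0.235288 + p_d*0.415881] = 0.223432
  V(1,+0) = exp(-r*dt) * [p_u*0.000000 + p_m*0.000000 + p_d*0.235288] = 0.039812
  V(1,+1) = exp(-r*dt) * [p_u*0.000000 + p_m*0.000000 + p_d*0.000000] = 0.000000
  V(0,+0) = exp(-r*dt) * [p_u*0.000000 + p_m*0.039812 + p_d*0.223432] = 0.063705


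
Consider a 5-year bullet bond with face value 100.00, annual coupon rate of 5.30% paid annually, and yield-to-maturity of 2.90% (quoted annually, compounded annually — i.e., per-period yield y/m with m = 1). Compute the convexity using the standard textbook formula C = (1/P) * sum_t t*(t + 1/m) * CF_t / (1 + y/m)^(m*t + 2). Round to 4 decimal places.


Coupon per period c = face * coupon_rate / m = 5.300000
Periods per year m = 1; per-period yield y/m = 0.029000
Number of cashflows N = 5
Cashflows (t years, CF_t, discount factor 1/(1+y/m)^(m*t), PV):
  t = 1.0000: CF_t = 5.300000, DF = 0.971817, PV = 5.150632
  t = 2.0000: CF_t = 5.300000, DF = 0.944429, PV = 5.005473
  t = 3.0000: CF_t = 5.300000, DF = 0.917812, PV = 4.864405
  t = 4.0000: CF_t = 5.300000, DF = 0.891946, PV = 4.727313
  t = 5.0000: CF_t = 105.300000, DF = 0.866808, PV = 91.274928
Price P = sum_t PV_t = 111.022751
Convexity numerator sum_t t*(t + 1/m) * CF_t / (1+y/m)^(m*t + 2):
  t = 1.0000: term = 9.728810
  t = 2.0000: term = 28.363879
  t = 3.0000: term = 55.129016
  t = 4.0000: term = 89.292219
  t = 5.0000: term = 2586.080280
Convexity = (1/P) * sum = 2768.594204 / 111.022751 = 24.937179

Answer: Convexity = 24.9372


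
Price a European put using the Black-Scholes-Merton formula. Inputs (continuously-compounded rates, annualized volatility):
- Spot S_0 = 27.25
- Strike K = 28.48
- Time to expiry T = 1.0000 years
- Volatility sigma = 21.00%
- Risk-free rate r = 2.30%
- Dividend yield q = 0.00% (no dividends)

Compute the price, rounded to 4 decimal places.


d1 = (ln(S/K) + (r - q + 0.5*sigma^2) * T) / (sigma * sqrt(T)) = 0.00429255
d2 = d1 - sigma * sqrt(T) = -0.20570745
exp(-rT) = 0.97726248; exp(-qT) = 1.00000000
P = K * exp(-rT) * N(-d2) - S_0 * exp(-qT) * N(-d1)
N(-d1) = 0.49828753; N(-d2) = 0.58149028
P = 28.4800 * 0.97726248 * 0.58149028 - 27.2500 * 1.00000000 * 0.49828753 = 2.6060

Answer: Price = 2.6060


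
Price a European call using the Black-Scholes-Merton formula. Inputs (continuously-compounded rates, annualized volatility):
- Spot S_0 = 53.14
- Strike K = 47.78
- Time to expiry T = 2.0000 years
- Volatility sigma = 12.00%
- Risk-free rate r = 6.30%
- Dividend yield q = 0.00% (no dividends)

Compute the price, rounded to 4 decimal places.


Answer: Price = 11.3308

Derivation:
d1 = (ln(S/K) + (r - q + 0.5*sigma^2) * T) / (sigma * sqrt(T)) = 1.45382803
d2 = d1 - sigma * sqrt(T) = 1.28412240
exp(-rT) = 0.88161485; exp(-qT) = 1.00000000
C = S_0 * exp(-qT) * N(d1) - K * exp(-rT) * N(d2)
N(d1) = 0.92700301; N(d2) = 0.90045044
C = 53.1400 * 1.00000000 * 0.92700301 - 47.7800 * 0.88161485 * 0.90045044 = 11.3308


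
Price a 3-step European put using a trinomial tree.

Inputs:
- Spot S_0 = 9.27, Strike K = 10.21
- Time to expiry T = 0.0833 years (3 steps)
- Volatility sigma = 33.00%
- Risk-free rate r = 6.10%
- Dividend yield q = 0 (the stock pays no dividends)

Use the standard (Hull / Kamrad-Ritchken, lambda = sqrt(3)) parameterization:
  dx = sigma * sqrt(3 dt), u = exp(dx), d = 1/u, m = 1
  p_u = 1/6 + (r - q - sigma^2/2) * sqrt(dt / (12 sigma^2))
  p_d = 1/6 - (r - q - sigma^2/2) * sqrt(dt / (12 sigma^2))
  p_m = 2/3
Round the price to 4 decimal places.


dt = T/N = 0.027767; dx = sigma*sqrt(3*dt) = 0.095244
u = exp(dx) = 1.099927; d = 1/u = 0.909151
p_u = 0.167621, p_m = 0.666667, p_d = 0.165712
Discount per step: exp(-r*dt) = 0.998308
Stock lattice S(k, j) with j the centered position index:
  k=0: S(0,+0) = 9.2700
  k=1: S(1,-1) = 8.4278; S(1,+0) = 9.2700; S(1,+1) = 10.1963
  k=2: S(2,-2) = 7.6622; S(2,-1) = 8.4278; S(2,+0) = 9.2700; S(2,+1) = 10.1963; S(2,+2) = 11.2152
  k=3: S(3,-3) = 6.9661; S(3,-2) = 7.6622; S(3,-1) = 8.4278; S(3,+0) = 9.2700; S(3,+1) = 10.1963; S(3,+2) = 11.2152; S(3,+3) = 12.3359
Terminal payoffs V(N, j) = max(K - S_T, 0):
  V(3,-3) = 3.243923; V(3,-2) = 2.547825; V(3,-1) = 1.782167; V(3,+0) = 0.940000; V(3,+1) = 0.013677; V(3,+2) = 0.000000; V(3,+3) = 0.000000
Backward induction: V(k, j) = exp(-r*dt) * [p_u * V(k+1, j+1) + p_m * V(k+1, j) + p_d * V(k+1, j-1)]
  V(2,-2) = exp(-r*dt) * [p_u*1.782167 + p_m*2.547825 + p_d*3.243923] = 2.530546
  V(2,-1) = exp(-r*dt) * [p_u*0.940000 + p_m*1.782167 + p_d*2.547825] = 1.764889
  V(2,+0) = exp(-r*dt) * [p_u*0.013677 + p_m*0.940000 + p_d*1.782167] = 0.922721
  V(2,+1) = exp(-r*dt) * [p_u*0.000000 + p_m*0.013677 + p_d*0.940000] = 0.164608
  V(2,+2) = exp(-r*dt) * [p_u*0.000000 + p_m*0.000000 + p_d*0.013677] = 0.002263
  V(1,-1) = exp(-r*dt) * [p_u*0.922721 + p_m*1.764889 + p_d*2.530546] = 1.747639
  V(1,+0) = exp(-r*dt) * [p_u*0.164608 + p_m*0.922721 + p_d*1.764889] = 0.933620
  V(1,+1) = exp(-r*dt) * [p_u*0.002263 + p_m*0.164608 + p_d*0.922721] = 0.262579
  V(0,+0) = exp(-r*dt) * [p_u*0.262579 + p_m*0.933620 + p_d*1.747639] = 0.954414

Answer: Price = V(0,0) = 0.9544


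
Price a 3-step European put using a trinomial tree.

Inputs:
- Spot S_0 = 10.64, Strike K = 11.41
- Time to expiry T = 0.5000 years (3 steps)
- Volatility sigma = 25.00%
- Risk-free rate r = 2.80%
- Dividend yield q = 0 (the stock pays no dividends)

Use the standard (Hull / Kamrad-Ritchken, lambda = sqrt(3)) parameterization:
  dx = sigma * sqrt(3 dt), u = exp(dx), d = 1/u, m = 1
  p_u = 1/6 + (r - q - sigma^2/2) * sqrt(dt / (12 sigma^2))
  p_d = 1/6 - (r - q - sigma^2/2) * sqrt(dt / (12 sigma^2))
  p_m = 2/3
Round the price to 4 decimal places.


dt = T/N = 0.166667; dx = sigma*sqrt(3*dt) = 0.176777
u = exp(dx) = 1.193365; d = 1/u = 0.837967
p_u = 0.165135, p_m = 0.666667, p_d = 0.168199
Discount per step: exp(-r*dt) = 0.995344
Stock lattice S(k, j) with j the centered position index:
  k=0: S(0,+0) = 10.6400
  k=1: S(1,-1) = 8.9160; S(1,+0) = 10.6400; S(1,+1) = 12.6974
  k=2: S(2,-2) = 7.4713; S(2,-1) = 8.9160; S(2,+0) = 10.6400; S(2,+1) = 12.6974; S(2,+2) = 15.1526
  k=3: S(3,-3) = 6.2607; S(3,-2) = 7.4713; S(3,-1) = 8.9160; S(3,+0) = 10.6400; S(3,+1) = 12.6974; S(3,+2) = 15.1526; S(3,+3) = 18.0826
Terminal payoffs V(N, j) = max(K - S_T, 0):
  V(3,-3) = 5.149310; V(3,-2) = 3.938714; V(3,-1) = 2.494032; V(3,+0) = 0.770000; V(3,+1) = 0.000000; V(3,+2) = 0.000000; V(3,+3) = 0.000000
Backward induction: V(k, j) = exp(-r*dt) * [p_u * V(k+1, j+1) + p_m * V(k+1, j) + p_d * V(k+1, j-1)]
  V(2,-2) = exp(-r*dt) * [p_u*2.494032 + p_m*3.938714 + p_d*5.149310] = 3.885593
  V(2,-1) = exp(-r*dt) * [p_u*0.770000 + p_m*2.494032 + p_d*3.938714] = 2.440911
  V(2,+0) = exp(-r*dt) * [p_u*0.000000 + p_m*0.770000 + p_d*2.494032] = 0.928483
  V(2,+1) = exp(-r*dt) * [p_u*0.000000 + p_m*0.000000 + p_d*0.770000] = 0.128910
  V(2,+2) = exp(-r*dt) * [p_u*0.000000 + p_m*0.000000 + p_d*0.000000] = 0.000000
  V(1,-1) = exp(-r*dt) * [p_u*0.928483 + p_m*2.440911 + p_d*3.885593] = 2.422818
  V(1,+0) = exp(-r*dt) * [p_u*0.128910 + p_m*0.928483 + p_d*2.440911] = 1.045942
  V(1,+1) = exp(-r*dt) * [p_u*0.000000 + p_m*0.128910 + p_d*0.928483] = 0.240983
  V(0,+0) = exp(-r*dt) * [p_u*0.240983 + p_m*1.045942 + p_d*2.422818] = 1.139275

Answer: Price = V(0,0) = 1.1393


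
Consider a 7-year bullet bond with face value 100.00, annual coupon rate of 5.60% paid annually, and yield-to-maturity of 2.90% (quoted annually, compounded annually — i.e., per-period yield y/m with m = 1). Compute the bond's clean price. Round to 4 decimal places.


Coupon per period c = face * coupon_rate / m = 5.600000
Periods per year m = 1; per-period yield y/m = 0.029000
Number of cashflows N = 7
Cashflows (t years, CF_t, discount factor 1/(1+y/m)^(m*t), PV):
  t = 1.0000: CF_t = 5.600000, DF = 0.971817, PV = 5.442177
  t = 2.0000: CF_t = 5.600000, DF = 0.944429, PV = 5.288802
  t = 3.0000: CF_t = 5.600000, DF = 0.917812, PV = 5.139749
  t = 4.0000: CF_t = 5.600000, DF = 0.891946, PV = 4.994897
  t = 5.0000: CF_t = 5.600000, DF = 0.866808, PV = 4.854127
  t = 6.0000: CF_t = 5.600000, DF = 0.842379, PV = 4.717325
  t = 7.0000: CF_t = 105.600000, DF = 0.818639, PV = 86.448268
Price P = sum_t PV_t = 116.885344

Answer: Price = 116.8853


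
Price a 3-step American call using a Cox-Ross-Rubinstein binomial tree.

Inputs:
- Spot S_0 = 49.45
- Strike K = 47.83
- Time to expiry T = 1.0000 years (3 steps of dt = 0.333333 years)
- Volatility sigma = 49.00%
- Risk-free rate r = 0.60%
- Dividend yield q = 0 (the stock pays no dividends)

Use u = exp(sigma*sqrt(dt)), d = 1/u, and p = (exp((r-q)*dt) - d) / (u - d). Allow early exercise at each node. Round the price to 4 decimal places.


dt = T/N = 0.333333
u = exp(sigma*sqrt(dt)) = 1.326975; d = 1/u = 0.753594
p = (exp((r-q)*dt) - d) / (u - d) = 0.433234
Discount per step: exp(-r*dt) = 0.998002
Stock lattice S(k, i) with i counting down-moves:
  k=0: S(0,0) = 49.4500
  k=1: S(1,0) = 65.6189; S(1,1) = 37.2652
  k=2: S(2,0) = 87.0746; S(2,1) = 49.4500; S(2,2) = 28.0828
  k=3: S(3,0) = 115.5458; S(3,1) = 65.6189; S(3,2) = 37.2652; S(3,3) = 21.1631
Terminal payoffs V(N, i) = max(S_T - K, 0):
  V(3,0) = 67.715796; V(3,1) = 17.788895; V(3,2) = 0.000000; V(3,3) = 0.000000
Backward induction: V(k, i) = exp(-r*dt) * [p * V(k+1, i) + (1-p) * V(k+1, i+1)]; then take max(V_cont, immediate exercise) for American.
  V(2,0) = exp(-r*dt) * [p*67.715796 + (1-p)*17.788895] = 39.340173; exercise = 39.244609; V(2,0) = max -> 39.340173
  V(2,1) = exp(-r*dt) * [p*17.788895 + (1-p)*0.000000] = 7.691358; exercise = 1.620000; V(2,1) = max -> 7.691358
  V(2,2) = exp(-r*dt) * [p*0.000000 + (1-p)*0.000000] = 0.000000; exercise = 0.000000; V(2,2) = max -> 0.000000
  V(1,0) = exp(-r*dt) * [p*39.340173 + (1-p)*7.691358] = 21.359942; exercise = 17.788895; V(1,0) = max -> 21.359942
  V(1,1) = exp(-r*dt) * [p*7.691358 + (1-p)*0.000000] = 3.325501; exercise = 0.000000; V(1,1) = max -> 3.325501
  V(0,0) = exp(-r*dt) * [p*21.359942 + (1-p)*3.325501] = 11.116381; exercise = 1.620000; V(0,0) = max -> 11.116381

Answer: Price = V(0,0) = 11.1164


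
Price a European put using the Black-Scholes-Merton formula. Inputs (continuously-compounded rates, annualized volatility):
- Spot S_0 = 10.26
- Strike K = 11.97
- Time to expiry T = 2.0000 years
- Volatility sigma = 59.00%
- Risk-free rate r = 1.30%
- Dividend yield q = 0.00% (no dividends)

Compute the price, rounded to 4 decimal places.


d1 = (ln(S/K) + (r - q + 0.5*sigma^2) * T) / (sigma * sqrt(T)) = 0.26360620
d2 = d1 - sigma * sqrt(T) = -0.57077981
exp(-rT) = 0.97433509; exp(-qT) = 1.00000000
P = K * exp(-rT) * N(-d2) - S_0 * exp(-qT) * N(-d1)
N(-d1) = 0.39604169; N(-d2) = 0.71592554
P = 11.9700 * 0.97433509 * 0.71592554 - 10.2600 * 1.00000000 * 0.39604169 = 4.2863

Answer: Price = 4.2863


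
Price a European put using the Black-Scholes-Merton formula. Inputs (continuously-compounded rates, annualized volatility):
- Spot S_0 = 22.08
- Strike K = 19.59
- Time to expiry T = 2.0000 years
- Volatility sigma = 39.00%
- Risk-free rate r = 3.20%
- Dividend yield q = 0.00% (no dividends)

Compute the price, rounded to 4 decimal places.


d1 = (ln(S/K) + (r - q + 0.5*sigma^2) * T) / (sigma * sqrt(T)) = 0.60875183
d2 = d1 - sigma * sqrt(T) = 0.05720855
exp(-rT) = 0.93800500; exp(-qT) = 1.00000000
P = K * exp(-rT) * N(-d2) - S_0 * exp(-qT) * N(-d1)
N(-d1) = 0.27134447; N(-d2) = 0.47718954
P = 19.5900 * 0.93800500 * 0.47718954 - 22.0800 * 1.00000000 * 0.27134447 = 2.7773

Answer: Price = 2.7773


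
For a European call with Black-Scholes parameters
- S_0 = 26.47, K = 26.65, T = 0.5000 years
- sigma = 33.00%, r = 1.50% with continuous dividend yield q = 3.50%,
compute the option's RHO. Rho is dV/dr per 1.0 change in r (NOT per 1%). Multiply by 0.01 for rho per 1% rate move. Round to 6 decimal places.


Answer: Rho = 5.623648

Derivation:
d1 = 0.0447742826; d2 = -0.1885709552
phi(d1) = 0.3985425937; exp(-qT) = 0.9826522357; exp(-rT) = 0.9925280548
N(d2) = 0.4252145494
Rho = K*T*exp(-rT)*N(d2) = 26.6500 * 0.5000 * 0.9925280548 * 0.4252145494 = 5.623648


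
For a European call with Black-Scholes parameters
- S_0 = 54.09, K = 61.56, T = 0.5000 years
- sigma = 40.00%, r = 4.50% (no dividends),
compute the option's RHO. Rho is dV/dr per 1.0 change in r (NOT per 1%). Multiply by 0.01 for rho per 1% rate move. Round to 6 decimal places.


d1 = -0.2363963438; d2 = -0.5192390562
phi(d1) = 0.3879494820; exp(-qT) = 1.0000000000; exp(-rT) = 0.9777512372
N(d2) = 0.3017970232
Rho = K*T*exp(-rT)*N(d2) = 61.5600 * 0.5000 * 0.9777512372 * 0.3017970232 = 9.082637

Answer: Rho = 9.082637


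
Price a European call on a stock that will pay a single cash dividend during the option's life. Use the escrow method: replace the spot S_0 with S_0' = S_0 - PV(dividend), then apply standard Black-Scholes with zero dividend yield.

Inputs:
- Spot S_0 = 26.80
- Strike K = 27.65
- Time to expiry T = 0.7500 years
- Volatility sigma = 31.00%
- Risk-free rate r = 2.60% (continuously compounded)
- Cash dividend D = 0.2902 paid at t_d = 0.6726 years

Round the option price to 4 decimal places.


Answer: Price = 2.5727

Derivation:
PV(D) = D * exp(-r * t_d) = 0.2902 * 0.98266442 = 0.28516921
S_0' = S_0 - PV(D) = 26.8000 - 0.28516921 = 26.51483079
d1 = (ln(S_0'/K) + (r + sigma^2/2)*T) / (sigma*sqrt(T)) = 0.05071743
d2 = d1 - sigma*sqrt(T) = -0.21775044
exp(-rT) = 0.98068890
N(d1) = 0.52022466; N(d2) = 0.41381178
C = S_0' * N(d1) - K * exp(-rT) * N(d2) = 26.51483079 * 0.52022466 - 27.6500 * 0.98068890 * 0.41381178 = 2.5727


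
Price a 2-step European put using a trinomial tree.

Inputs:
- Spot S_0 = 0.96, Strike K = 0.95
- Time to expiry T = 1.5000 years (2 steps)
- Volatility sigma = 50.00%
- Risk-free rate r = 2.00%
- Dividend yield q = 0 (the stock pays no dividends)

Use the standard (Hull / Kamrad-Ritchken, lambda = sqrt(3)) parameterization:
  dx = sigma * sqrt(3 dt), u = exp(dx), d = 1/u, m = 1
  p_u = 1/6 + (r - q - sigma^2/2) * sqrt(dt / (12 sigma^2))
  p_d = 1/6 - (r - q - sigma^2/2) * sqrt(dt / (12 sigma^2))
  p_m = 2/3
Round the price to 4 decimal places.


dt = T/N = 0.750000; dx = sigma*sqrt(3*dt) = 0.750000
u = exp(dx) = 2.117000; d = 1/u = 0.472367
p_u = 0.114167, p_m = 0.666667, p_d = 0.219167
Discount per step: exp(-r*dt) = 0.985112
Stock lattice S(k, j) with j the centered position index:
  k=0: S(0,+0) = 0.9600
  k=1: S(1,-1) = 0.4535; S(1,+0) = 0.9600; S(1,+1) = 2.0323
  k=2: S(2,-2) = 0.2142; S(2,-1) = 0.4535; S(2,+0) = 0.9600; S(2,+1) = 2.0323; S(2,+2) = 4.3024
Terminal payoffs V(N, j) = max(K - S_T, 0):
  V(2,-2) = 0.735795; V(2,-1) = 0.496528; V(2,+0) = 0.000000; V(2,+1) = 0.000000; V(2,+2) = 0.000000
Backward induction: V(k, j) = exp(-r*dt) * [p_u * V(k+1, j+1) + p_m * V(k+1, j) + p_d * V(k+1, j-1)]
  V(1,-1) = exp(-r*dt) * [p_u*0.000000 + p_m*0.496528 + p_d*0.735795] = 0.484951
  V(1,+0) = exp(-r*dt) * [p_u*0.000000 + p_m*0.000000 + p_d*0.496528] = 0.107202
  V(1,+1) = exp(-r*dt) * [p_u*0.000000 + p_m*0.000000 + p_d*0.000000] = 0.000000
  V(0,+0) = exp(-r*dt) * [p_u*0.000000 + p_m*0.107202 + p_d*0.484951] = 0.175107

Answer: Price = V(0,0) = 0.1751


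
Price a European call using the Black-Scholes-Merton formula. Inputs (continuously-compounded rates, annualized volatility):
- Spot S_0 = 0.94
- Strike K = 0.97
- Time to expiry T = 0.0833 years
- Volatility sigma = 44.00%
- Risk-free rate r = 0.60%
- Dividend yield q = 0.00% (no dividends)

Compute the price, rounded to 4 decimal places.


Answer: Price = 0.0350

Derivation:
d1 = (ln(S/K) + (r - q + 0.5*sigma^2) * T) / (sigma * sqrt(T)) = -0.17995636
d2 = d1 - sigma * sqrt(T) = -0.30694802
exp(-rT) = 0.99950032; exp(-qT) = 1.00000000
C = S_0 * exp(-qT) * N(d1) - K * exp(-rT) * N(d2)
N(d1) = 0.42859341; N(d2) = 0.37944147
C = 0.9400 * 1.00000000 * 0.42859341 - 0.9700 * 0.99950032 * 0.37944147 = 0.0350


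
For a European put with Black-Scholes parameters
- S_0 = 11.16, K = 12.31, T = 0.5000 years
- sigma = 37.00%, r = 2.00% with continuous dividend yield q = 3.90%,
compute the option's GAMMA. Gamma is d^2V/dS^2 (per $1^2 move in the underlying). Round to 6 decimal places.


Answer: Gamma = 0.128831

Derivation:
d1 = -0.2803620414; d2 = -0.5419915504
phi(d1) = 0.3835673822; exp(-qT) = 0.9806888952; exp(-rT) = 0.9900498337
Gamma = exp(-qT) * phi(d1) / (S * sigma * sqrt(T)) = 0.9806888952 * 0.3835673822 / (11.1600 * 0.3700 * 0.7071067812) = 0.128831


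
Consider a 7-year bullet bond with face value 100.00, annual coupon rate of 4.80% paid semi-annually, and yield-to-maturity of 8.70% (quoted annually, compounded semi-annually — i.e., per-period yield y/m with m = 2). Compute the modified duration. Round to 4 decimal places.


Coupon per period c = face * coupon_rate / m = 2.400000
Periods per year m = 2; per-period yield y/m = 0.043500
Number of cashflows N = 14
Cashflows (t years, CF_t, discount factor 1/(1+y/m)^(m*t), PV):
  t = 0.5000: CF_t = 2.400000, DF = 0.958313, PV = 2.299952
  t = 1.0000: CF_t = 2.400000, DF = 0.918365, PV = 2.204075
  t = 1.5000: CF_t = 2.400000, DF = 0.880081, PV = 2.112194
  t = 2.0000: CF_t = 2.400000, DF = 0.843393, PV = 2.024144
  t = 2.5000: CF_t = 2.400000, DF = 0.808235, PV = 1.939764
  t = 3.0000: CF_t = 2.400000, DF = 0.774543, PV = 1.858902
  t = 3.5000: CF_t = 2.400000, DF = 0.742254, PV = 1.781411
  t = 4.0000: CF_t = 2.400000, DF = 0.711312, PV = 1.707150
  t = 4.5000: CF_t = 2.400000, DF = 0.681660, PV = 1.635984
  t = 5.0000: CF_t = 2.400000, DF = 0.653244, PV = 1.567786
  t = 5.5000: CF_t = 2.400000, DF = 0.626013, PV = 1.502430
  t = 6.0000: CF_t = 2.400000, DF = 0.599916, PV = 1.439799
  t = 6.5000: CF_t = 2.400000, DF = 0.574908, PV = 1.379778
  t = 7.0000: CF_t = 102.400000, DF = 0.550942, PV = 56.416431
Price P = sum_t PV_t = 79.869801
First compute Macaulay numerator sum_t t * PV_t:
  t * PV_t at t = 0.5000: 1.149976
  t * PV_t at t = 1.0000: 2.204075
  t * PV_t at t = 1.5000: 3.168292
  t * PV_t at t = 2.0000: 4.048288
  t * PV_t at t = 2.5000: 4.849411
  t * PV_t at t = 3.0000: 5.576706
  t * PV_t at t = 3.5000: 6.234938
  t * PV_t at t = 4.0000: 6.828599
  t * PV_t at t = 4.5000: 7.361930
  t * PV_t at t = 5.0000: 7.838929
  t * PV_t at t = 5.5000: 8.263365
  t * PV_t at t = 6.0000: 8.638793
  t * PV_t at t = 6.5000: 8.968560
  t * PV_t at t = 7.0000: 394.915017
Macaulay duration D = 470.046878 / 79.869801 = 5.885164
Modified duration = D / (1 + y/m) = 5.885164 / (1 + 0.043500) = 5.639831

Answer: Modified duration = 5.6398


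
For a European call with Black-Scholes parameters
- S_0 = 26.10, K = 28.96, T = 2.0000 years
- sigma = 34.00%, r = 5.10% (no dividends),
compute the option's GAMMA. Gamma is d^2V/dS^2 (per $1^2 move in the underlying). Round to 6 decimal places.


Answer: Gamma = 0.030914

Derivation:
d1 = 0.2362979219; d2 = -0.2445346893
phi(d1) = 0.3879585065; exp(-qT) = 1.0000000000; exp(-rT) = 0.9030295517
Gamma = exp(-qT) * phi(d1) / (S * sigma * sqrt(T)) = 1.0000000000 * 0.3879585065 / (26.1000 * 0.3400 * 1.4142135624) = 0.030914


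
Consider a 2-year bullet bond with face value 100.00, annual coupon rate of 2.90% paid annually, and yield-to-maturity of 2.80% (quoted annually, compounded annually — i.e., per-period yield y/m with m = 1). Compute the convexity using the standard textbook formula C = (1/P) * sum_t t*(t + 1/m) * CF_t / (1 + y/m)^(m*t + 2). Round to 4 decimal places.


Answer: Convexity = 5.5710

Derivation:
Coupon per period c = face * coupon_rate / m = 2.900000
Periods per year m = 1; per-period yield y/m = 0.028000
Number of cashflows N = 2
Cashflows (t years, CF_t, discount factor 1/(1+y/m)^(m*t), PV):
  t = 1.0000: CF_t = 2.900000, DF = 0.972763, PV = 2.821012
  t = 2.0000: CF_t = 102.900000, DF = 0.946267, PV = 97.370891
Price P = sum_t PV_t = 100.191903
Convexity numerator sum_t t*(t + 1/m) * CF_t / (1+y/m)^(m*t + 2):
  t = 1.0000: term = 5.338861
  t = 2.0000: term = 552.833264
Convexity = (1/P) * sum = 558.172125 / 100.191903 = 5.571030
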